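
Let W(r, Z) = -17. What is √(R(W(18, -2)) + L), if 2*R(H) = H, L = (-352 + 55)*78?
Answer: I*√92698/2 ≈ 152.23*I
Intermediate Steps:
L = -23166 (L = -297*78 = -23166)
R(H) = H/2
√(R(W(18, -2)) + L) = √((½)*(-17) - 23166) = √(-17/2 - 23166) = √(-46349/2) = I*√92698/2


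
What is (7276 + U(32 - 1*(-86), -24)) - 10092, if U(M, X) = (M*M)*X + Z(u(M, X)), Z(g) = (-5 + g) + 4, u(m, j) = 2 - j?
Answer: -336967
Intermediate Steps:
Z(g) = -1 + g
U(M, X) = 1 - X + X*M**2 (U(M, X) = (M*M)*X + (-1 + (2 - X)) = M**2*X + (1 - X) = X*M**2 + (1 - X) = 1 - X + X*M**2)
(7276 + U(32 - 1*(-86), -24)) - 10092 = (7276 + (1 - 1*(-24) - 24*(32 - 1*(-86))**2)) - 10092 = (7276 + (1 + 24 - 24*(32 + 86)**2)) - 10092 = (7276 + (1 + 24 - 24*118**2)) - 10092 = (7276 + (1 + 24 - 24*13924)) - 10092 = (7276 + (1 + 24 - 334176)) - 10092 = (7276 - 334151) - 10092 = -326875 - 10092 = -336967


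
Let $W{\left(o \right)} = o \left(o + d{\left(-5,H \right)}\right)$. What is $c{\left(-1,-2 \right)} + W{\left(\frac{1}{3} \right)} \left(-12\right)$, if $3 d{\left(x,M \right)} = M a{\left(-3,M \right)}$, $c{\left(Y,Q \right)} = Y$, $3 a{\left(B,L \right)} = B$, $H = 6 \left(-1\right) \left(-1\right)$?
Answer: $\frac{17}{3} \approx 5.6667$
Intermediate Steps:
$H = 6$ ($H = \left(-6\right) \left(-1\right) = 6$)
$a{\left(B,L \right)} = \frac{B}{3}$
$d{\left(x,M \right)} = - \frac{M}{3}$ ($d{\left(x,M \right)} = \frac{M \frac{1}{3} \left(-3\right)}{3} = \frac{M \left(-1\right)}{3} = \frac{\left(-1\right) M}{3} = - \frac{M}{3}$)
$W{\left(o \right)} = o \left(-2 + o\right)$ ($W{\left(o \right)} = o \left(o - 2\right) = o \left(-2 + o\right)$)
$c{\left(-1,-2 \right)} + W{\left(\frac{1}{3} \right)} \left(-12\right) = -1 + \frac{-2 + \frac{1}{3}}{3} \left(-12\right) = -1 + \frac{1}{3} \left(- \frac{5}{3}\right) \left(-12\right) = -1 - - \frac{20}{3} = -1 + \frac{20}{3} = \frac{17}{3}$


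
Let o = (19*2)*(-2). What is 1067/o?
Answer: -1067/76 ≈ -14.039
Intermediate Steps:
o = -76 (o = 38*(-2) = -76)
1067/o = 1067/(-76) = 1067*(-1/76) = -1067/76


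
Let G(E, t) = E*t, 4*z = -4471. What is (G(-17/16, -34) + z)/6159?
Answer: -8653/49272 ≈ -0.17562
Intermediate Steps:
z = -4471/4 (z = (¼)*(-4471) = -4471/4 ≈ -1117.8)
(G(-17/16, -34) + z)/6159 = (-17/16*(-34) - 4471/4)/6159 = (-17*1/16*(-34) - 4471/4)*(1/6159) = (-17/16*(-34) - 4471/4)*(1/6159) = (289/8 - 4471/4)*(1/6159) = -8653/8*1/6159 = -8653/49272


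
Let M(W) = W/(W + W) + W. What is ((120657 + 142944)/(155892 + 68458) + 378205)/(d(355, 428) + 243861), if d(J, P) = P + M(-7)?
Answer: 84850555351/54804778875 ≈ 1.5482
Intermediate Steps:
M(W) = 1/2 + W (M(W) = W/((2*W)) + W = (1/(2*W))*W + W = 1/2 + W)
d(J, P) = -13/2 + P (d(J, P) = P + (1/2 - 7) = P - 13/2 = -13/2 + P)
((120657 + 142944)/(155892 + 68458) + 378205)/(d(355, 428) + 243861) = ((120657 + 142944)/(155892 + 68458) + 378205)/((-13/2 + 428) + 243861) = (263601/224350 + 378205)/(843/2 + 243861) = (263601*(1/224350) + 378205)/(488565/2) = (263601/224350 + 378205)*(2/488565) = (84850555351/224350)*(2/488565) = 84850555351/54804778875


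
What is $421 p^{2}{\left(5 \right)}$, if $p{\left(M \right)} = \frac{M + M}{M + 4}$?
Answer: $\frac{42100}{81} \approx 519.75$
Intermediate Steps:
$p{\left(M \right)} = \frac{2 M}{4 + M}$
$421 p^{2}{\left(5 \right)} = 421 \left(2 \cdot 5 \frac{1}{4 + 5}\right)^{2} = 421 \left(2 \cdot 5 \cdot \frac{1}{9}\right)^{2} = 421 \left(\frac{10}{9}\right)^{2} = 421 \cdot \frac{100}{81} = \frac{42100}{81}$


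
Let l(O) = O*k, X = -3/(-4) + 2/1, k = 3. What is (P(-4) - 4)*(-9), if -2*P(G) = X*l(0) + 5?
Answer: 117/2 ≈ 58.500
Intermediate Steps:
X = 11/4 (X = -3*(-1/4) + 2*1 = 3/4 + 2 = 11/4 ≈ 2.7500)
l(O) = 3*O (l(O) = O*3 = 3*O)
P(G) = -5/2 (P(G) = -(11*(3*0)/4 + 5)/2 = -((11/4)*0 + 5)/2 = -(0 + 5)/2 = -1/2*5 = -5/2)
(P(-4) - 4)*(-9) = (-5/2 - 4)*(-9) = -13/2*(-9) = 117/2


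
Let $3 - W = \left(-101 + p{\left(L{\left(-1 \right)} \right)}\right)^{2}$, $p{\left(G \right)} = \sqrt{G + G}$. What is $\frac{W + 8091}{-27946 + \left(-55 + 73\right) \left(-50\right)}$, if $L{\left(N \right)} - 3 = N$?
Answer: $\frac{1707}{28846} \approx 0.059176$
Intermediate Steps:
$L{\left(N \right)} = 3 + N$
$p{\left(G \right)} = \sqrt{2} \sqrt{G}$ ($p{\left(G \right)} = \sqrt{2 G} = \sqrt{2} \sqrt{G}$)
$W = -9798$ ($W = 3 - \left(-101 + \sqrt{2} \sqrt{3 - 1}\right)^{2} = 3 - \left(-101 + \sqrt{2} \sqrt{2}\right)^{2} = 3 - \left(-101 + 2\right)^{2} = 3 - \left(-99\right)^{2} = 3 - 9801 = -9798$)
$\frac{W + 8091}{-27946 + \left(-55 + 73\right) \left(-50\right)} = \frac{-9798 + 8091}{-27946 + \left(-55 + 73\right) \left(-50\right)} = - \frac{1707}{-27946 + 18 \left(-50\right)} = - \frac{1707}{-27946 - 900} = - \frac{1707}{-28846} = \left(-1707\right) \left(- \frac{1}{28846}\right) = \frac{1707}{28846}$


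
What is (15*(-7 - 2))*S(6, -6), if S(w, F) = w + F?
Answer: 0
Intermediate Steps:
S(w, F) = F + w
(15*(-7 - 2))*S(6, -6) = (15*(-7 - 2))*(-6 + 6) = (15*(-9))*0 = -135*0 = 0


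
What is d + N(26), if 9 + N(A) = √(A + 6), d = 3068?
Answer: 3059 + 4*√2 ≈ 3064.7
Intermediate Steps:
N(A) = -9 + √(6 + A) (N(A) = -9 + √(A + 6) = -9 + √(6 + A))
d + N(26) = 3068 + (-9 + √(6 + 26)) = 3068 + (-9 + √32) = 3068 + (-9 + 4*√2) = 3059 + 4*√2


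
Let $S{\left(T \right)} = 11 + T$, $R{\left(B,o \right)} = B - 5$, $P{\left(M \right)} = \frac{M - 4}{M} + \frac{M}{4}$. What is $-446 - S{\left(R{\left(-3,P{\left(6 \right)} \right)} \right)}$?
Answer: $-449$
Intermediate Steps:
$P{\left(M \right)} = \frac{M}{4} + \frac{-4 + M}{M}$ ($P{\left(M \right)} = \frac{-4 + M}{M} + M \frac{1}{4} = \frac{-4 + M}{M} + \frac{M}{4} = \frac{M}{4} + \frac{-4 + M}{M}$)
$R{\left(B,o \right)} = -5 + B$
$-446 - S{\left(R{\left(-3,P{\left(6 \right)} \right)} \right)} = -446 - \left(11 - 8\right) = -446 - 3 = -449$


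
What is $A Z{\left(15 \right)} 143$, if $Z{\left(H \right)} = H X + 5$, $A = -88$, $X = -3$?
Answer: $503360$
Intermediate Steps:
$Z{\left(H \right)} = 5 - 3 H$ ($Z{\left(H \right)} = H \left(-3\right) + 5 = - 3 H + 5 = 5 - 3 H$)
$A Z{\left(15 \right)} 143 = - 88 \left(5 - 45\right) 143 = \left(-88\right) \left(-40\right) 143 = 3520 \cdot 143 = 503360$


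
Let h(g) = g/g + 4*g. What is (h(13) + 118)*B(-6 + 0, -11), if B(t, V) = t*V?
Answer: 11286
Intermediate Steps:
h(g) = 1 + 4*g
B(t, V) = V*t
(h(13) + 118)*B(-6 + 0, -11) = ((1 + 4*13) + 118)*(-11*(-6 + 0)) = ((1 + 52) + 118)*(-11*(-6)) = (53 + 118)*66 = 171*66 = 11286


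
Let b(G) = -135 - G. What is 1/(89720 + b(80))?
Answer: 1/89505 ≈ 1.1173e-5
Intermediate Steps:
1/(89720 + b(80)) = 1/(89720 + (-135 - 1*80)) = 1/(89720 + (-135 - 80)) = 1/(89720 - 215) = 1/89505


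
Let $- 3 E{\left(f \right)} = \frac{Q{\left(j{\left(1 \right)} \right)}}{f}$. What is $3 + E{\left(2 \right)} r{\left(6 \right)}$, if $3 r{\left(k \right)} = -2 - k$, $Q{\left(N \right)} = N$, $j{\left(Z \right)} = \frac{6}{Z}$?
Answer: $\frac{17}{3} \approx 5.6667$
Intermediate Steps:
$r{\left(k \right)} = - \frac{2}{3} - \frac{k}{3}$ ($r{\left(k \right)} = \frac{-2 - k}{3} = - \frac{2}{3} - \frac{k}{3}$)
$E{\left(f \right)} = - \frac{2}{f}$ ($E{\left(f \right)} = - \frac{\frac{6}{1} \frac{1}{f}}{3} = - \frac{6 \cdot 1 \frac{1}{f}}{3} = - \frac{6 \frac{1}{f}}{3} = - \frac{2}{f}$)
$3 + E{\left(2 \right)} r{\left(6 \right)} = 3 + - \frac{2}{2} \left(- \frac{2}{3} - 2\right) = 3 + \left(-2\right) \frac{1}{2} \left(- \frac{2}{3} - 2\right) = 3 - - \frac{8}{3} = 3 + \frac{8}{3} = \frac{17}{3}$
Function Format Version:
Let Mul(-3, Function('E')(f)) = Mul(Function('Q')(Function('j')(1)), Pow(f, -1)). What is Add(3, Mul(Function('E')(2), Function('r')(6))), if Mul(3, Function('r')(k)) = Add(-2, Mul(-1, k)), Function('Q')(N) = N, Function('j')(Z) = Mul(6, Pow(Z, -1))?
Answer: Rational(17, 3) ≈ 5.6667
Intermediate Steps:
Function('r')(k) = Add(Rational(-2, 3), Mul(Rational(-1, 3), k)) (Function('r')(k) = Mul(Rational(1, 3), Add(-2, Mul(-1, k))) = Add(Rational(-2, 3), Mul(Rational(-1, 3), k)))
Function('E')(f) = Mul(-2, Pow(f, -1)) (Function('E')(f) = Mul(Rational(-1, 3), Mul(Mul(6, Pow(1, -1)), Pow(f, -1))) = Mul(Rational(-1, 3), Mul(Mul(6, 1), Pow(f, -1))) = Mul(Rational(-1, 3), Mul(6, Pow(f, -1))) = Mul(-2, Pow(f, -1)))
Add(3, Mul(Function('E')(2), Function('r')(6))) = Add(3, Mul(Mul(-2, Pow(2, -1)), Add(Rational(-2, 3), Mul(Rational(-1, 3), 6)))) = Add(3, Mul(Mul(-2, Rational(1, 2)), Add(Rational(-2, 3), -2))) = Add(3, Mul(-1, Rational(-8, 3))) = Add(3, Rational(8, 3)) = Rational(17, 3)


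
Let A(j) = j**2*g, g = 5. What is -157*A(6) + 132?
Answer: -28128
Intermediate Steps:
A(j) = 5*j**2 (A(j) = j**2*5 = 5*j**2)
-157*A(6) + 132 = -785*6**2 + 132 = -785*36 + 132 = -157*180 + 132 = -28260 + 132 = -28128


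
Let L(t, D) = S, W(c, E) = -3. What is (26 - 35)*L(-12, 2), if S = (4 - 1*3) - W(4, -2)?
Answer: -36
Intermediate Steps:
S = 4 (S = (4 - 1*3) - 1*(-3) = (4 - 3) + 3 = 1 + 3 = 4)
L(t, D) = 4
(26 - 35)*L(-12, 2) = (26 - 35)*4 = -9*4 = -36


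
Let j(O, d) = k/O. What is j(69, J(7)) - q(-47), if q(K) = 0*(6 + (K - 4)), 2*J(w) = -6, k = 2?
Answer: 2/69 ≈ 0.028986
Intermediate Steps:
J(w) = -3 (J(w) = (1/2)*(-6) = -3)
j(O, d) = 2/O
q(K) = 0 (q(K) = 0*(6 + (-4 + K)) = 0*(2 + K) = 0)
j(69, J(7)) - q(-47) = 2/69 - 1*0 = 2*(1/69) + 0 = 2/69 + 0 = 2/69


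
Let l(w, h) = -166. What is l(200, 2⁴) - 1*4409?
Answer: -4575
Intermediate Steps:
l(200, 2⁴) - 1*4409 = -166 - 1*4409 = -166 - 4409 = -4575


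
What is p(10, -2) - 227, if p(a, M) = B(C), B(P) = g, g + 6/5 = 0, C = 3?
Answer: -1141/5 ≈ -228.20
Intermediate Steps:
g = -6/5 (g = -6/5 + 0 = -6/5 ≈ -1.2000)
B(P) = -6/5
p(a, M) = -6/5
p(10, -2) - 227 = -6/5 - 227 = -1141/5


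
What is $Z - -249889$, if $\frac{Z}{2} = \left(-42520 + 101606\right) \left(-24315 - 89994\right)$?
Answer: $-13507873259$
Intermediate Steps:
$Z = -13508123148$ ($Z = 2 \left(-42520 + 101606\right) \left(-24315 - 89994\right) = 2 \cdot 59086 \left(-114309\right) = 2 \left(-6754061574\right) = -13508123148$)
$Z - -249889 = -13508123148 - -249889 = -13508123148 + 249889 = -13507873259$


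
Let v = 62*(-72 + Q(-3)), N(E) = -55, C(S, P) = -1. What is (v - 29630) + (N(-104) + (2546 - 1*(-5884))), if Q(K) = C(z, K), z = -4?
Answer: -25781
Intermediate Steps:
Q(K) = -1
v = -4526 (v = 62*(-72 - 1) = 62*(-73) = -4526)
(v - 29630) + (N(-104) + (2546 - 1*(-5884))) = (-4526 - 29630) + (-55 + (2546 - 1*(-5884))) = -34156 + (-55 + (2546 + 5884)) = -34156 + (-55 + 8430) = -34156 + 8375 = -25781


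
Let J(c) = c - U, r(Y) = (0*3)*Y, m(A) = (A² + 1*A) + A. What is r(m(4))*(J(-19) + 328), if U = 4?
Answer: 0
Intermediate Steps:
m(A) = A² + 2*A (m(A) = (A² + A) + A = (A + A²) + A = A² + 2*A)
r(Y) = 0 (r(Y) = 0*Y = 0)
J(c) = -4 + c (J(c) = c - 1*4 = c - 4 = -4 + c)
r(m(4))*(J(-19) + 328) = 0*((-4 - 19) + 328) = 0*(-23 + 328) = 0*305 = 0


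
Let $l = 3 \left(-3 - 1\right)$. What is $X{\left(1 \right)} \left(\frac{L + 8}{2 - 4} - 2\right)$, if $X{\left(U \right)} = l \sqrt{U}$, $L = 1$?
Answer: $78$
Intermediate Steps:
$l = -12$ ($l = 3 \left(-4\right) = -12$)
$X{\left(U \right)} = - 12 \sqrt{U}$
$X{\left(1 \right)} \left(\frac{L + 8}{2 - 4} - 2\right) = - 12 \sqrt{1} \left(\frac{1 + 8}{2 - 4} - 2\right) = \left(-12\right) 1 \left(\frac{9}{-2} - 2\right) = - 12 \left(9 \left(- \frac{1}{2}\right) - 2\right) = - 12 \left(- \frac{9}{2} - 2\right) = \left(-12\right) \left(- \frac{13}{2}\right) = 78$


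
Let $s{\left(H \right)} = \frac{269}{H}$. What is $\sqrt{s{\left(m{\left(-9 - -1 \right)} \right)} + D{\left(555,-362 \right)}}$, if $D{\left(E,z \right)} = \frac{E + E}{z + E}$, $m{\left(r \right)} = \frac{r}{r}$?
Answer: $\frac{\sqrt{10234211}}{193} \approx 16.576$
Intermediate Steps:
$m{\left(r \right)} = 1$
$D{\left(E,z \right)} = \frac{2 E}{E + z}$
$\sqrt{s{\left(m{\left(-9 - -1 \right)} \right)} + D{\left(555,-362 \right)}} = \sqrt{\frac{269}{1} + 2 \cdot 555 \frac{1}{555 - 362}} = \sqrt{269 \cdot 1 + 2 \cdot 555 \cdot \frac{1}{193}} = \sqrt{269 + 2 \cdot 555 \cdot \frac{1}{193}} = \sqrt{269 + \frac{1110}{193}} = \sqrt{\frac{53027}{193}} = \frac{\sqrt{10234211}}{193}$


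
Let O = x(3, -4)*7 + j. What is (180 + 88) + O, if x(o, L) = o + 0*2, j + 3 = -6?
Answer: 280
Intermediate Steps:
j = -9 (j = -3 - 6 = -9)
x(o, L) = o (x(o, L) = o + 0 = o)
O = 12 (O = 3*7 - 9 = 21 - 9 = 12)
(180 + 88) + O = (180 + 88) + 12 = 268 + 12 = 280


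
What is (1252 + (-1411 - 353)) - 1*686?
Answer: -1198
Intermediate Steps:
(1252 + (-1411 - 353)) - 1*686 = (1252 - 1764) - 686 = -512 - 686 = -1198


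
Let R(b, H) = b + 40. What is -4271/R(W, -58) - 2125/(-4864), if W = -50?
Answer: 10397697/24320 ≈ 427.54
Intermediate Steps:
R(b, H) = 40 + b
-4271/R(W, -58) - 2125/(-4864) = -4271/(40 - 50) - 2125/(-4864) = -4271/(-10) - 2125*(-1/4864) = -4271*(-1/10) + 2125/4864 = 4271/10 + 2125/4864 = 10397697/24320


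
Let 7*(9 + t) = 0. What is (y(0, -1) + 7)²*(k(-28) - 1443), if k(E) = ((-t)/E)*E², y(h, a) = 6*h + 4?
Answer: -205095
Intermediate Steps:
t = -9 (t = -9 + (⅐)*0 = -9 + 0 = -9)
y(h, a) = 4 + 6*h
k(E) = 9*E (k(E) = ((-1*(-9))/E)*E² = (9/E)*E² = 9*E)
(y(0, -1) + 7)²*(k(-28) - 1443) = ((4 + 6*0) + 7)²*(9*(-28) - 1443) = ((4 + 0) + 7)²*(-252 - 1443) = (4 + 7)²*(-1695) = 11²*(-1695) = 121*(-1695) = -205095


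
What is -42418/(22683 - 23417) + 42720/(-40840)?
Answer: 21262433/374707 ≈ 56.744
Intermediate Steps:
-42418/(22683 - 23417) + 42720/(-40840) = -42418/(-734) + 42720*(-1/40840) = -42418*(-1/734) - 1068/1021 = 21209/367 - 1068/1021 = 21262433/374707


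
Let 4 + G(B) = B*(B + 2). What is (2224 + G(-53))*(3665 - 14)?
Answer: 17973873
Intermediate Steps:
G(B) = -4 + B*(2 + B) (G(B) = -4 + B*(B + 2) = -4 + B*(2 + B))
(2224 + G(-53))*(3665 - 14) = (2224 + (-4 + (-53)**2 + 2*(-53)))*(3665 - 14) = (2224 + (-4 + 2809 - 106))*3651 = (2224 + 2699)*3651 = 4923*3651 = 17973873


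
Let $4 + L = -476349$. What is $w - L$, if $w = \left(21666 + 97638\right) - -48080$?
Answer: $643737$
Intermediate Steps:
$w = 167384$ ($w = 119304 + 48080 = 167384$)
$L = -476353$ ($L = -4 - 476349 = -476353$)
$w - L = 167384 - -476353 = 167384 + 476353 = 643737$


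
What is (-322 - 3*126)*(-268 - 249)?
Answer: 361900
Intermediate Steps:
(-322 - 3*126)*(-268 - 249) = (-322 - 378)*(-517) = -700*(-517) = 361900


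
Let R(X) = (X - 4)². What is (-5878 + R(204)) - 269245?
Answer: -235123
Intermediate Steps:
R(X) = (-4 + X)²
(-5878 + R(204)) - 269245 = (-5878 + (-4 + 204)²) - 269245 = (-5878 + 200²) - 269245 = (-5878 + 40000) - 269245 = 34122 - 269245 = -235123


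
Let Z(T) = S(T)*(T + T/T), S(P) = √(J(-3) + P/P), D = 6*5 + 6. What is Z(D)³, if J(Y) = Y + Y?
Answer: -253265*I*√5 ≈ -5.6632e+5*I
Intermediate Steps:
D = 36 (D = 30 + 6 = 36)
J(Y) = 2*Y
S(P) = I*√5 (S(P) = √(2*(-3) + P/P) = √(-6 + 1) = √(-5) = I*√5)
Z(T) = I*√5*(1 + T) (Z(T) = (I*√5)*(T + T/T) = (I*√5)*(T + 1) = (I*√5)*(1 + T) = I*√5*(1 + T))
Z(D)³ = (I*√5*(1 + 36))³ = (I*√5*37)³ = (37*I*√5)³ = -253265*I*√5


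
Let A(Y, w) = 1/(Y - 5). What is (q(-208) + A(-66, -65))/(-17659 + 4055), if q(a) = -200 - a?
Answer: -567/965884 ≈ -0.00058703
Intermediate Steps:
A(Y, w) = 1/(-5 + Y)
(q(-208) + A(-66, -65))/(-17659 + 4055) = ((-200 - 1*(-208)) + 1/(-5 - 66))/(-17659 + 4055) = ((-200 + 208) + 1/(-71))/(-13604) = (8 - 1/71)*(-1/13604) = (567/71)*(-1/13604) = -567/965884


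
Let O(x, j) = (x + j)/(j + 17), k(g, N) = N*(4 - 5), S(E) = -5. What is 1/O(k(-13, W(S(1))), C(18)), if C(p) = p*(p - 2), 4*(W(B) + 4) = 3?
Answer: 244/233 ≈ 1.0472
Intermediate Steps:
W(B) = -13/4 (W(B) = -4 + (¼)*3 = -4 + ¾ = -13/4)
k(g, N) = -N (k(g, N) = N*(-1) = -N)
C(p) = p*(-2 + p)
O(x, j) = (j + x)/(17 + j)
1/O(k(-13, W(S(1))), C(18)) = 1/((18*(-2 + 18) - 1*(-13/4))/(17 + 18*(-2 + 18))) = 1/((18*16 + 13/4)/(17 + 18*16)) = 1/((288 + 13/4)/(17 + 288)) = 1/((1165/4)/305) = 1/((1/305)*(1165/4)) = 1/(233/244) = 244/233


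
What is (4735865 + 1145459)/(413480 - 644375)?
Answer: -5881324/230895 ≈ -25.472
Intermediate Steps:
(4735865 + 1145459)/(413480 - 644375) = 5881324/(-230895) = 5881324*(-1/230895) = -5881324/230895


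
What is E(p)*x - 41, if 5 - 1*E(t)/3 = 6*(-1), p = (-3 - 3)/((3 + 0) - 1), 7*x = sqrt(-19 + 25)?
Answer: -41 + 33*sqrt(6)/7 ≈ -29.452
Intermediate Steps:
x = sqrt(6)/7 (x = sqrt(-19 + 25)/7 = sqrt(6)/7 ≈ 0.34993)
p = -3 (p = -6/(3 - 1) = -6/2 = -6*1/2 = -3)
E(t) = 33 (E(t) = 15 - 18*(-1) = 15 - 3*(-6) = 15 + 18 = 33)
E(p)*x - 41 = 33*(sqrt(6)/7) - 41 = 33*sqrt(6)/7 - 41 = -41 + 33*sqrt(6)/7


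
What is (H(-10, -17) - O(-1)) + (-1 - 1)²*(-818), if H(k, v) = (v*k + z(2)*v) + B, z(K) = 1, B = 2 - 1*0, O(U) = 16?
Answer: -3133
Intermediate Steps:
B = 2 (B = 2 + 0 = 2)
H(k, v) = 2 + v + k*v (H(k, v) = (v*k + 1*v) + 2 = (k*v + v) + 2 = (v + k*v) + 2 = 2 + v + k*v)
(H(-10, -17) - O(-1)) + (-1 - 1)²*(-818) = ((2 - 17 - 10*(-17)) - 1*16) + (-1 - 1)²*(-818) = ((2 - 17 + 170) - 16) + (-2)²*(-818) = (155 - 16) + 4*(-818) = 139 - 3272 = -3133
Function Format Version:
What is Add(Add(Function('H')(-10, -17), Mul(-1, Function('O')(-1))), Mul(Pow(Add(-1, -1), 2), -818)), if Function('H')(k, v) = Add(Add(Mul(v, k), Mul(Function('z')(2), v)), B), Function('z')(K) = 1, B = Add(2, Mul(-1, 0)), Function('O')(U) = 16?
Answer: -3133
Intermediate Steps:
B = 2 (B = Add(2, 0) = 2)
Function('H')(k, v) = Add(2, v, Mul(k, v)) (Function('H')(k, v) = Add(Add(Mul(v, k), Mul(1, v)), 2) = Add(Add(Mul(k, v), v), 2) = Add(Add(v, Mul(k, v)), 2) = Add(2, v, Mul(k, v)))
Add(Add(Function('H')(-10, -17), Mul(-1, Function('O')(-1))), Mul(Pow(Add(-1, -1), 2), -818)) = Add(Add(Add(2, -17, Mul(-10, -17)), Mul(-1, 16)), Mul(Pow(Add(-1, -1), 2), -818)) = Add(Add(Add(2, -17, 170), -16), Mul(Pow(-2, 2), -818)) = Add(Add(155, -16), Mul(4, -818)) = Add(139, -3272) = -3133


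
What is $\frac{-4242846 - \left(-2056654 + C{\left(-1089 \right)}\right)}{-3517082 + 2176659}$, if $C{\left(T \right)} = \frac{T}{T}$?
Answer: $\frac{2186193}{1340423} \approx 1.631$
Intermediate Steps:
$C{\left(T \right)} = 1$
$\frac{-4242846 - \left(-2056654 + C{\left(-1089 \right)}\right)}{-3517082 + 2176659} = \frac{-4242846 + \left(2056654 - 1\right)}{-3517082 + 2176659} = \frac{-4242846 + \left(2056654 - 1\right)}{-1340423} = \left(-4242846 + 2056653\right) \left(- \frac{1}{1340423}\right) = \left(-2186193\right) \left(- \frac{1}{1340423}\right) = \frac{2186193}{1340423}$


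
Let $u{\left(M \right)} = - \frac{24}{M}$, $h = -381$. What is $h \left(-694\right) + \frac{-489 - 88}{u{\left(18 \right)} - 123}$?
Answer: $\frac{98628153}{373} \approx 2.6442 \cdot 10^{5}$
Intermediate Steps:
$h \left(-694\right) + \frac{-489 - 88}{u{\left(18 \right)} - 123} = \left(-381\right) \left(-694\right) + \frac{-489 - 88}{- \frac{24}{18} - 123} = 264414 - \frac{577}{\left(-24\right) \frac{1}{18} - 123} = 264414 - \frac{577}{- \frac{4}{3} - 123} = 264414 - \frac{577}{- \frac{373}{3}} = 264414 - - \frac{1731}{373} = 264414 + \frac{1731}{373} = \frac{98628153}{373}$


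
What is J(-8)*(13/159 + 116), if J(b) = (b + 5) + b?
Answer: -203027/159 ≈ -1276.9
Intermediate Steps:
J(b) = 5 + 2*b (J(b) = (5 + b) + b = 5 + 2*b)
J(-8)*(13/159 + 116) = (5 + 2*(-8))*(13/159 + 116) = (5 - 16)*(13*(1/159) + 116) = -11*(13/159 + 116) = -11*18457/159 = -203027/159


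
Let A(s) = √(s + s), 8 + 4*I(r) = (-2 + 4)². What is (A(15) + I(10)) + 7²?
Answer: 48 + √30 ≈ 53.477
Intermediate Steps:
I(r) = -1 (I(r) = -2 + (-2 + 4)²/4 = -2 + (¼)*2² = -2 + (¼)*4 = -2 + 1 = -1)
A(s) = √2*√s (A(s) = √(2*s) = √2*√s)
(A(15) + I(10)) + 7² = (√2*√15 - 1) + 7² = (√30 - 1) + 49 = (-1 + √30) + 49 = 48 + √30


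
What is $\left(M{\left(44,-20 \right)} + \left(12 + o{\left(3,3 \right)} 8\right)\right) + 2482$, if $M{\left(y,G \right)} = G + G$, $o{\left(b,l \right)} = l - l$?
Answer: $2454$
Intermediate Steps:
$o{\left(b,l \right)} = 0$
$M{\left(y,G \right)} = 2 G$
$\left(M{\left(44,-20 \right)} + \left(12 + o{\left(3,3 \right)} 8\right)\right) + 2482 = \left(2 \left(-20\right) + \left(12 + 0 \cdot 8\right)\right) + 2482 = \left(-40 + \left(12 + 0\right)\right) + 2482 = \left(-40 + 12\right) + 2482 = -28 + 2482 = 2454$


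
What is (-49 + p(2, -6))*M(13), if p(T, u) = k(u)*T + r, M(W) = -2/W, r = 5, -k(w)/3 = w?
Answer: 16/13 ≈ 1.2308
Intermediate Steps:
k(w) = -3*w
p(T, u) = 5 - 3*T*u (p(T, u) = (-3*u)*T + 5 = -3*T*u + 5 = 5 - 3*T*u)
(-49 + p(2, -6))*M(13) = (-49 + (5 - 3*2*(-6)))*(-2/13) = (-49 + (5 + 36))*(-2*1/13) = (-49 + 41)*(-2/13) = -8*(-2/13) = 16/13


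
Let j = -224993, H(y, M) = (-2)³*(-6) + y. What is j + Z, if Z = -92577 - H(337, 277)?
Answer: -317955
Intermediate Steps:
H(y, M) = 48 + y (H(y, M) = -8*(-6) + y = 48 + y)
Z = -92962 (Z = -92577 - (48 + 337) = -92577 - 1*385 = -92577 - 385 = -92962)
j + Z = -224993 - 92962 = -317955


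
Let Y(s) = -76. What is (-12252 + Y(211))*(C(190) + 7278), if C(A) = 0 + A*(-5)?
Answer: -78011584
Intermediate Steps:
C(A) = -5*A (C(A) = 0 - 5*A = -5*A)
(-12252 + Y(211))*(C(190) + 7278) = (-12252 - 76)*(-5*190 + 7278) = -12328*(-950 + 7278) = -12328*6328 = -78011584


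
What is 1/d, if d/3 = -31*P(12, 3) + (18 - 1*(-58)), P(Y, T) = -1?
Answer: 1/321 ≈ 0.0031153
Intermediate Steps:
d = 321 (d = 3*(-31*(-1) + (18 - 1*(-58))) = 3*(31 + (18 + 58)) = 3*(31 + 76) = 3*107 = 321)
1/d = 1/321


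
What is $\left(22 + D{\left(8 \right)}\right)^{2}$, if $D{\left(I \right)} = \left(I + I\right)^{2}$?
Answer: $77284$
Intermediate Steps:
$D{\left(I \right)} = 4 I^{2}$ ($D{\left(I \right)} = \left(2 I\right)^{2} = 4 I^{2}$)
$\left(22 + D{\left(8 \right)}\right)^{2} = \left(22 + 4 \cdot 8^{2}\right)^{2} = \left(22 + 4 \cdot 64\right)^{2} = \left(22 + 256\right)^{2} = 278^{2} = 77284$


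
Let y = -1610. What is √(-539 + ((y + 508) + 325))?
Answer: 2*I*√329 ≈ 36.277*I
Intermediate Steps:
√(-539 + ((y + 508) + 325)) = √(-539 + ((-1610 + 508) + 325)) = √(-539 + (-1102 + 325)) = √(-539 - 777) = √(-1316) = 2*I*√329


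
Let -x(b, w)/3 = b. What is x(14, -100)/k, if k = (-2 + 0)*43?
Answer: 21/43 ≈ 0.48837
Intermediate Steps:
x(b, w) = -3*b
k = -86 (k = -2*43 = -86)
x(14, -100)/k = -3*14/(-86) = -42*(-1/86) = 21/43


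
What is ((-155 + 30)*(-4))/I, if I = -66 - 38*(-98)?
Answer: 250/1829 ≈ 0.13669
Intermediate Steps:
I = 3658 (I = -66 + 3724 = 3658)
((-155 + 30)*(-4))/I = ((-155 + 30)*(-4))/3658 = -125*(-4)*(1/3658) = 500*(1/3658) = 250/1829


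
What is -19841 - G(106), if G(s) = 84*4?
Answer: -20177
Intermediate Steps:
G(s) = 336
-19841 - G(106) = -19841 - 1*336 = -19841 - 336 = -20177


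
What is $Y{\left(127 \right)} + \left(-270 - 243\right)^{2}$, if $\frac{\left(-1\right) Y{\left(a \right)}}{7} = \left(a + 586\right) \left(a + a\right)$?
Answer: $-1004545$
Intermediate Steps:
$Y{\left(a \right)} = - 14 a \left(586 + a\right)$ ($Y{\left(a \right)} = - 7 \left(a + 586\right) \left(a + a\right) = - 7 \left(586 + a\right) 2 a = - 7 \cdot 2 a \left(586 + a\right) = - 14 a \left(586 + a\right)$)
$Y{\left(127 \right)} + \left(-270 - 243\right)^{2} = \left(-14\right) 127 \left(586 + 127\right) + \left(-270 - 243\right)^{2} = \left(-14\right) 127 \cdot 713 + \left(-513\right)^{2} = -1267714 + 263169 = -1004545$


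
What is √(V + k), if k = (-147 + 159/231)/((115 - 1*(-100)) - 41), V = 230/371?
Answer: I*√27849531633/355047 ≈ 0.47003*I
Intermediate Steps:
V = 230/371 (V = 230*(1/371) = 230/371 ≈ 0.61995)
k = -5633/6699 (k = (-147 + 159*(1/231))/((115 + 100) - 41) = (-147 + 53/77)/(215 - 41) = -11266/77/174 = -11266/77*1/174 = -5633/6699 ≈ -0.84087)
√(V + k) = √(230/371 - 5633/6699) = √(-78439/355047) = I*√27849531633/355047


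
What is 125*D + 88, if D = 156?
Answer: 19588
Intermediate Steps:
125*D + 88 = 125*156 + 88 = 19500 + 88 = 19588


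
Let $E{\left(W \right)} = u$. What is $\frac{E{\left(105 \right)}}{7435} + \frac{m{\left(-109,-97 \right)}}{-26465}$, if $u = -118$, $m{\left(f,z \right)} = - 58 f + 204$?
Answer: $- \frac{10328736}{39353455} \approx -0.26246$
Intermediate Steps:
$m{\left(f,z \right)} = 204 - 58 f$
$E{\left(W \right)} = -118$
$\frac{E{\left(105 \right)}}{7435} + \frac{m{\left(-109,-97 \right)}}{-26465} = - \frac{118}{7435} + \frac{204 - -6322}{-26465} = \left(-118\right) \frac{1}{7435} + \left(204 + 6322\right) \left(- \frac{1}{26465}\right) = - \frac{118}{7435} + 6526 \left(- \frac{1}{26465}\right) = - \frac{118}{7435} - \frac{6526}{26465} = - \frac{10328736}{39353455}$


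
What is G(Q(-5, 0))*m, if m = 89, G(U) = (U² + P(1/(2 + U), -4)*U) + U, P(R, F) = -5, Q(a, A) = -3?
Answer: 1869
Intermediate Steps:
G(U) = U² - 4*U (G(U) = (U² - 5*U) + U = U² - 4*U)
G(Q(-5, 0))*m = -3*(-4 - 3)*89 = -3*(-7)*89 = 21*89 = 1869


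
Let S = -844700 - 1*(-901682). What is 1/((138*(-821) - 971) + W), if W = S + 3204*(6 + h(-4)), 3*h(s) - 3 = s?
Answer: -1/39131 ≈ -2.5555e-5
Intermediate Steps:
h(s) = 1 + s/3
S = 56982 (S = -844700 + 901682 = 56982)
W = 75138 (W = 56982 + 3204*(6 + (1 + (⅓)*(-4))) = 56982 + 3204*(6 + (1 - 4/3)) = 56982 + 3204*(6 - ⅓) = 56982 + 3204*(17/3) = 56982 + 18156 = 75138)
1/((138*(-821) - 971) + W) = 1/((138*(-821) - 971) + 75138) = 1/((-113298 - 971) + 75138) = 1/(-114269 + 75138) = 1/(-39131) = -1/39131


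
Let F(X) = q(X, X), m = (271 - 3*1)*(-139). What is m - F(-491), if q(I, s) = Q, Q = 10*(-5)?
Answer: -37202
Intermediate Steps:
m = -37252 (m = (271 - 3)*(-139) = 268*(-139) = -37252)
Q = -50
q(I, s) = -50
F(X) = -50
m - F(-491) = -37252 - 1*(-50) = -37252 + 50 = -37202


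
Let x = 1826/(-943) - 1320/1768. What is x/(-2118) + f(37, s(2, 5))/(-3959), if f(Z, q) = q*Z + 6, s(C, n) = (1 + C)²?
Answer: -147420131587/1747492916286 ≈ -0.084361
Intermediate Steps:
f(Z, q) = 6 + Z*q (f(Z, q) = Z*q + 6 = 6 + Z*q)
x = -559141/208403 (x = 1826*(-1/943) - 1320*1/1768 = -1826/943 - 165/221 = -559141/208403 ≈ -2.6830)
x/(-2118) + f(37, s(2, 5))/(-3959) = -559141/208403/(-2118) + (6 + 37*(1 + 2)²)/(-3959) = -559141/208403*(-1/2118) + (6 + 37*3²)*(-1/3959) = 559141/441397554 + (6 + 37*9)*(-1/3959) = 559141/441397554 + (6 + 333)*(-1/3959) = 559141/441397554 + 339*(-1/3959) = 559141/441397554 - 339/3959 = -147420131587/1747492916286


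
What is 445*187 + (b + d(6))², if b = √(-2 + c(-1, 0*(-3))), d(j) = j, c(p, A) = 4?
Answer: 83253 + 12*√2 ≈ 83270.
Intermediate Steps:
b = √2 (b = √(-2 + 4) = √2 ≈ 1.4142)
445*187 + (b + d(6))² = 445*187 + (√2 + 6)² = 83215 + (6 + √2)²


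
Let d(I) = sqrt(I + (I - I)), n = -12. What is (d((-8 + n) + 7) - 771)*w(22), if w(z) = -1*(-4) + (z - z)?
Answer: -3084 + 4*I*sqrt(13) ≈ -3084.0 + 14.422*I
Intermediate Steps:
w(z) = 4 (w(z) = 4 + 0 = 4)
d(I) = sqrt(I) (d(I) = sqrt(I + 0) = sqrt(I))
(d((-8 + n) + 7) - 771)*w(22) = (sqrt((-8 - 12) + 7) - 771)*4 = (sqrt(-20 + 7) - 771)*4 = (sqrt(-13) - 771)*4 = (I*sqrt(13) - 771)*4 = (-771 + I*sqrt(13))*4 = -3084 + 4*I*sqrt(13)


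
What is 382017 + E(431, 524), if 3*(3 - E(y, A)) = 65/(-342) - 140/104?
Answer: 2547694795/6669 ≈ 3.8202e+5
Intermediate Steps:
E(y, A) = 23422/6669 (E(y, A) = 3 - (65/(-342) - 140/104)/3 = 3 - (65*(-1/342) - 140*1/104)/3 = 3 - (-65/342 - 35/26)/3 = 3 - ⅓*(-3415/2223) = 3 + 3415/6669 = 23422/6669)
382017 + E(431, 524) = 382017 + 23422/6669 = 2547694795/6669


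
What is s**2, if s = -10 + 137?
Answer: 16129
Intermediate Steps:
s = 127
s**2 = 127**2 = 16129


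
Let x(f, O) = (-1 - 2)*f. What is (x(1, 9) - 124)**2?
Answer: 16129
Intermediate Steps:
x(f, O) = -3*f
(x(1, 9) - 124)**2 = (-3*1 - 124)**2 = (-3 - 124)**2 = (-127)**2 = 16129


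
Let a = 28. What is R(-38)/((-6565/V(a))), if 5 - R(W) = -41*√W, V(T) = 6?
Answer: -6/1313 - 246*I*√38/6565 ≈ -0.0045697 - 0.23099*I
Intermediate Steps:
R(W) = 5 + 41*√W (R(W) = 5 - (-41)*√W = 5 + 41*√W)
R(-38)/((-6565/V(a))) = (5 + 41*√(-38))/((-6565/6)) = (5 + 41*(I*√38))/((-6565*⅙)) = (5 + 41*I*√38)/(-6565/6) = (5 + 41*I*√38)*(-6/6565) = -6/1313 - 246*I*√38/6565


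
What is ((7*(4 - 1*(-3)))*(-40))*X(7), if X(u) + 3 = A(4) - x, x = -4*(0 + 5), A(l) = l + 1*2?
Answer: -45080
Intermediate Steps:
A(l) = 2 + l (A(l) = l + 2 = 2 + l)
x = -20 (x = -4*5 = -20)
X(u) = 23 (X(u) = -3 + ((2 + 4) - 1*(-20)) = -3 + (6 + 20) = -3 + 26 = 23)
((7*(4 - 1*(-3)))*(-40))*X(7) = ((7*(4 - 1*(-3)))*(-40))*23 = ((7*(4 + 3))*(-40))*23 = ((7*7)*(-40))*23 = (49*(-40))*23 = -1960*23 = -45080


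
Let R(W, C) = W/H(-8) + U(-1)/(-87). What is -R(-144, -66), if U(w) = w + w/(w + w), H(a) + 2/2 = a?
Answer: -2785/174 ≈ -16.006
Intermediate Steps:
H(a) = -1 + a
U(w) = ½ + w (U(w) = w + w/((2*w)) = w + (1/(2*w))*w = w + ½ = ½ + w)
R(W, C) = 1/174 - W/9 (R(W, C) = W/(-1 - 8) + (½ - 1)/(-87) = W/(-9) - ½*(-1/87) = W*(-⅑) + 1/174 = -W/9 + 1/174 = 1/174 - W/9)
-R(-144, -66) = -(1/174 - ⅑*(-144)) = -(1/174 + 16) = -1*2785/174 = -2785/174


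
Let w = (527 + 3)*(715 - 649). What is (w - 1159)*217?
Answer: 7339157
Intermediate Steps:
w = 34980 (w = 530*66 = 34980)
(w - 1159)*217 = (34980 - 1159)*217 = 33821*217 = 7339157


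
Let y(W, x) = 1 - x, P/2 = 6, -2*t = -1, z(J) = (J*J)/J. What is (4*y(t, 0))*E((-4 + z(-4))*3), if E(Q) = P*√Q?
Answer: 96*I*√6 ≈ 235.15*I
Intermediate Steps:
z(J) = J (z(J) = J²/J = J)
t = ½ (t = -½*(-1) = ½ ≈ 0.50000)
P = 12 (P = 2*6 = 12)
E(Q) = 12*√Q
(4*y(t, 0))*E((-4 + z(-4))*3) = (4*(1 - 1*0))*(12*√((-4 - 4)*3)) = (4*(1 + 0))*(12*√(-8*3)) = (4*1)*(12*√(-24)) = 4*(12*(2*I*√6)) = 4*(24*I*√6) = 96*I*√6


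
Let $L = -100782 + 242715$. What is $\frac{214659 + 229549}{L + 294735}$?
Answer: $\frac{111052}{109167} \approx 1.0173$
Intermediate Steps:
$L = 141933$
$\frac{214659 + 229549}{L + 294735} = \frac{214659 + 229549}{141933 + 294735} = \frac{444208}{436668} = 444208 \cdot \frac{1}{436668} = \frac{111052}{109167}$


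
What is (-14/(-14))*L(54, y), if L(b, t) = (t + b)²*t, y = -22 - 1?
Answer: -22103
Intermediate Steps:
y = -23
L(b, t) = t*(b + t)² (L(b, t) = (b + t)²*t = t*(b + t)²)
(-14/(-14))*L(54, y) = (-14/(-14))*(-23*(54 - 23)²) = (-14*(-1/14))*(-23*31²) = 1*(-23*961) = 1*(-22103) = -22103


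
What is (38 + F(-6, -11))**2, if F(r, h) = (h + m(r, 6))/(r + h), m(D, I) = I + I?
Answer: 416025/289 ≈ 1439.5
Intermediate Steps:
m(D, I) = 2*I
F(r, h) = (12 + h)/(h + r) (F(r, h) = (h + 2*6)/(r + h) = (h + 12)/(h + r) = (12 + h)/(h + r))
(38 + F(-6, -11))**2 = (38 + (12 - 11)/(-11 - 6))**2 = (38 + 1/(-17))**2 = (38 - 1/17*1)**2 = (38 - 1/17)**2 = (645/17)**2 = 416025/289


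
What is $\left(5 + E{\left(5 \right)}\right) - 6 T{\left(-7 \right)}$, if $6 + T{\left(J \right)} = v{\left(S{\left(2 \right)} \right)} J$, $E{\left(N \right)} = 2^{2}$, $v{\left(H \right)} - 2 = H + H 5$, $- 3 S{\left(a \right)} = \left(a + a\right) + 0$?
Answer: $-207$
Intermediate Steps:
$S{\left(a \right)} = - \frac{2 a}{3}$ ($S{\left(a \right)} = - \frac{\left(a + a\right) + 0}{3} = - \frac{2 a + 0}{3} = - \frac{2 a}{3}$)
$v{\left(H \right)} = 2 + 6 H$ ($v{\left(H \right)} = 2 + \left(H + H 5\right) = 2 + \left(H + 5 H\right) = 2 + 6 H$)
$E{\left(N \right)} = 4$
$T{\left(J \right)} = -6 - 6 J$ ($T{\left(J \right)} = -6 + \left(2 + 6 \left(\left(- \frac{2}{3}\right) 2\right)\right) J = -6 + \left(2 + 6 \left(- \frac{4}{3}\right)\right) J = -6 + \left(2 - 8\right) J = -6 - 6 J$)
$\left(5 + E{\left(5 \right)}\right) - 6 T{\left(-7 \right)} = \left(5 + 4\right) - 6 \left(-6 - -42\right) = 9 - 6 \left(-6 + 42\right) = 9 - 216 = -207$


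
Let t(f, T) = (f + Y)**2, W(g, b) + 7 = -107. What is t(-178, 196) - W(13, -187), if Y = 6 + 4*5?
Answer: 23218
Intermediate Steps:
Y = 26 (Y = 6 + 20 = 26)
W(g, b) = -114 (W(g, b) = -7 - 107 = -114)
t(f, T) = (26 + f)**2 (t(f, T) = (f + 26)**2 = (26 + f)**2)
t(-178, 196) - W(13, -187) = (26 - 178)**2 - 1*(-114) = (-152)**2 + 114 = 23104 + 114 = 23218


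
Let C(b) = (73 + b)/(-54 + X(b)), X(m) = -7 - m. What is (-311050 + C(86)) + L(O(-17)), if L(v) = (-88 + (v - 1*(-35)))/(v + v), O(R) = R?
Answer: -259103836/833 ≈ -3.1105e+5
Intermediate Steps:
C(b) = (73 + b)/(-61 - b) (C(b) = (73 + b)/(-54 + (-7 - b)) = (73 + b)/(-61 - b))
L(v) = (-53 + v)/(2*v) (L(v) = (-88 + (v + 35))/((2*v)) = (-88 + (35 + v))*(1/(2*v)) = (-53 + v)*(1/(2*v)) = (-53 + v)/(2*v))
(-311050 + C(86)) + L(O(-17)) = (-311050 + (-73 - 1*86)/(61 + 86)) + (1/2)*(-53 - 17)/(-17) = (-311050 + (-73 - 86)/147) + (1/2)*(-1/17)*(-70) = (-311050 + (1/147)*(-159)) + 35/17 = (-311050 - 53/49) + 35/17 = -15241503/49 + 35/17 = -259103836/833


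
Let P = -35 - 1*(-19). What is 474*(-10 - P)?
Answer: 2844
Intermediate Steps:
P = -16 (P = -35 + 19 = -16)
474*(-10 - P) = 474*(-10 - 1*(-16)) = 474*(-10 + 16) = 474*6 = 2844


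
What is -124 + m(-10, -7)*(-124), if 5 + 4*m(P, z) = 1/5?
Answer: 124/5 ≈ 24.800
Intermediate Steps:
m(P, z) = -6/5 (m(P, z) = -5/4 + (¼)/5 = -5/4 + (¼)*(⅕) = -5/4 + 1/20 = -6/5)
-124 + m(-10, -7)*(-124) = -124 - 6/5*(-124) = -124 + 744/5 = 124/5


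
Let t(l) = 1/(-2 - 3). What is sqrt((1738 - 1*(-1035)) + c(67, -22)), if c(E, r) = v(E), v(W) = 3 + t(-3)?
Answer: sqrt(69395)/5 ≈ 52.686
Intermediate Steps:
t(l) = -1/5 (t(l) = 1/(-5) = -1/5)
v(W) = 14/5 (v(W) = 3 - 1/5 = 14/5)
c(E, r) = 14/5
sqrt((1738 - 1*(-1035)) + c(67, -22)) = sqrt((1738 - 1*(-1035)) + 14/5) = sqrt((1738 + 1035) + 14/5) = sqrt(2773 + 14/5) = sqrt(13879/5) = sqrt(69395)/5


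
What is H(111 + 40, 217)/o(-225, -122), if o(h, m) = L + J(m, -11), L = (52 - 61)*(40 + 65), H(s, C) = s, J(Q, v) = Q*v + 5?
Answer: 151/402 ≈ 0.37562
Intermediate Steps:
J(Q, v) = 5 + Q*v
L = -945 (L = -9*105 = -945)
o(h, m) = -940 - 11*m (o(h, m) = -945 + (5 + m*(-11)) = -945 + (5 - 11*m) = -940 - 11*m)
H(111 + 40, 217)/o(-225, -122) = (111 + 40)/(-940 - 11*(-122)) = 151/(-940 + 1342) = 151/402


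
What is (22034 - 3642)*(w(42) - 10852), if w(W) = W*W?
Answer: -167146496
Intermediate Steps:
w(W) = W²
(22034 - 3642)*(w(42) - 10852) = (22034 - 3642)*(42² - 10852) = 18392*(1764 - 10852) = 18392*(-9088) = -167146496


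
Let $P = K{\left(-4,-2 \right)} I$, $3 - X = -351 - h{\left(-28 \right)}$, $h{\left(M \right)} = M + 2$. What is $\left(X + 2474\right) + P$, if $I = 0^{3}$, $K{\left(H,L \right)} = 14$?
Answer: $2802$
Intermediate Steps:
$h{\left(M \right)} = 2 + M$
$X = 328$ ($X = 3 - \left(-351 - \left(2 - 28\right)\right) = 3 - \left(-351 - -26\right) = 3 - \left(-351 + 26\right) = 3 - -325 = 3 + 325 = 328$)
$I = 0$
$P = 0$ ($P = 14 \cdot 0 = 0$)
$\left(X + 2474\right) + P = \left(328 + 2474\right) + 0 = 2802 + 0 = 2802$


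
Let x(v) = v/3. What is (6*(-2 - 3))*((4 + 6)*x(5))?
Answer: -500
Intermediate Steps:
x(v) = v/3 (x(v) = v*(⅓) = v/3)
(6*(-2 - 3))*((4 + 6)*x(5)) = (6*(-2 - 3))*((4 + 6)*((⅓)*5)) = (6*(-5))*(10*(5/3)) = -30*50/3 = -500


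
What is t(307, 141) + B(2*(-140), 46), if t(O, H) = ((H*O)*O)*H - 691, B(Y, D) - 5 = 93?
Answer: 1873763776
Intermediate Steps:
B(Y, D) = 98 (B(Y, D) = 5 + 93 = 98)
t(O, H) = -691 + H**2*O**2 (t(O, H) = (H*O**2)*H - 691 = H**2*O**2 - 691 = -691 + H**2*O**2)
t(307, 141) + B(2*(-140), 46) = (-691 + 141**2*307**2) + 98 = (-691 + 19881*94249) + 98 = (-691 + 1873764369) + 98 = 1873763678 + 98 = 1873763776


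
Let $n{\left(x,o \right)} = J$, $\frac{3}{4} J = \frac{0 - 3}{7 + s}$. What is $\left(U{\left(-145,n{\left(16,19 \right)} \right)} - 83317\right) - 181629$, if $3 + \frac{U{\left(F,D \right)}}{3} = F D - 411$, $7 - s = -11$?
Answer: $- \frac{1330592}{5} \approx -2.6612 \cdot 10^{5}$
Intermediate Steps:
$s = 18$ ($s = 7 - -11 = 7 + 11 = 18$)
$J = - \frac{4}{25}$ ($J = \frac{4 \frac{0 - 3}{7 + 18}}{3} = \frac{4 \left(- \frac{3}{25}\right)}{3} = \frac{4 \left(\left(-3\right) \frac{1}{25}\right)}{3} = \frac{4}{3} \left(- \frac{3}{25}\right) = - \frac{4}{25} \approx -0.16$)
$n{\left(x,o \right)} = - \frac{4}{25}$
$U{\left(F,D \right)} = -1242 + 3 D F$ ($U{\left(F,D \right)} = -9 + 3 \left(F D - 411\right) = -9 + 3 \left(D F - 411\right) = -9 + 3 \left(-411 + D F\right) = -9 + \left(-1233 + 3 D F\right) = -1242 + 3 D F$)
$\left(U{\left(-145,n{\left(16,19 \right)} \right)} - 83317\right) - 181629 = \left(\left(-1242 + 3 \left(- \frac{4}{25}\right) \left(-145\right)\right) - 83317\right) - 181629 = \left(\left(-1242 + \frac{348}{5}\right) - 83317\right) - 181629 = \left(- \frac{5862}{5} - 83317\right) - 181629 = - \frac{422447}{5} - 181629 = - \frac{1330592}{5}$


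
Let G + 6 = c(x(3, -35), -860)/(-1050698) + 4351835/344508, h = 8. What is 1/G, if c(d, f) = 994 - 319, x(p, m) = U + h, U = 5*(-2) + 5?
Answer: 180986933292/1200194294213 ≈ 0.15080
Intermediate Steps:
U = -5 (U = -10 + 5 = -5)
x(p, m) = 3 (x(p, m) = -5 + 8 = 3)
c(d, f) = 675
G = 1200194294213/180986933292 (G = -6 + (675/(-1050698) + 4351835/344508) = -6 + (675*(-1/1050698) + 4351835*(1/344508)) = -6 + (-675/1050698 + 4351835/344508) = -6 + 2286115893965/180986933292 = 1200194294213/180986933292 ≈ 6.6314)
1/G = 1/(1200194294213/180986933292) = 180986933292/1200194294213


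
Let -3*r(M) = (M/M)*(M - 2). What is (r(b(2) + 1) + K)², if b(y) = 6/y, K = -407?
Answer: 1495729/9 ≈ 1.6619e+5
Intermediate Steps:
r(M) = ⅔ - M/3 (r(M) = -M/M*(M - 2)/3 = -(-2 + M)/3 = ⅔ - M/3)
(r(b(2) + 1) + K)² = ((⅔ - (6/2 + 1)/3) - 407)² = ((⅔ - (6*(½) + 1)/3) - 407)² = ((⅔ - (3 + 1)/3) - 407)² = ((⅔ - ⅓*4) - 407)² = ((⅔ - 4/3) - 407)² = (-⅔ - 407)² = (-1223/3)² = 1495729/9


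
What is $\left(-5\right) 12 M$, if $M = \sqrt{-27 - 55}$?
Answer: $- 60 i \sqrt{82} \approx - 543.32 i$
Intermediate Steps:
$M = i \sqrt{82}$ ($M = \sqrt{-82} = i \sqrt{82} \approx 9.0554 i$)
$\left(-5\right) 12 M = \left(-5\right) 12 i \sqrt{82} = - 60 i \sqrt{82}$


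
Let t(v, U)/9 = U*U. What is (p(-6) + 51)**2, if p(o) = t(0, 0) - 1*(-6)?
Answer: 3249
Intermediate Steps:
t(v, U) = 9*U**2 (t(v, U) = 9*(U*U) = 9*U**2)
p(o) = 6 (p(o) = 9*0**2 - 1*(-6) = 9*0 + 6 = 0 + 6 = 6)
(p(-6) + 51)**2 = (6 + 51)**2 = 57**2 = 3249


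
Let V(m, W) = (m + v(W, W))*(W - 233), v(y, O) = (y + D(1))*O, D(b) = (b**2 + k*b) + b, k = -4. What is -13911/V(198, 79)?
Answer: 13911/967274 ≈ 0.014382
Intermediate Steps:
D(b) = b**2 - 3*b (D(b) = (b**2 - 4*b) + b = b**2 - 3*b)
v(y, O) = O*(-2 + y) (v(y, O) = (y + 1*(-3 + 1))*O = (y + 1*(-2))*O = (y - 2)*O = (-2 + y)*O = O*(-2 + y))
V(m, W) = (-233 + W)*(m + W*(-2 + W)) (V(m, W) = (m + W*(-2 + W))*(W - 233) = (m + W*(-2 + W))*(-233 + W) = (-233 + W)*(m + W*(-2 + W)))
-13911/V(198, 79) = -13911/(79**3 - 235*79**2 - 233*198 + 466*79 + 79*198) = -13911/(493039 - 235*6241 - 46134 + 36814 + 15642) = -13911/(493039 - 1466635 - 46134 + 36814 + 15642) = -13911/(-967274) = -13911*(-1/967274) = 13911/967274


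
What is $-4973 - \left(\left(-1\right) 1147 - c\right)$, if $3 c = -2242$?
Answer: $- \frac{13720}{3} \approx -4573.3$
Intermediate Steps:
$c = - \frac{2242}{3}$ ($c = \frac{1}{3} \left(-2242\right) = - \frac{2242}{3} \approx -747.33$)
$-4973 - \left(\left(-1\right) 1147 - c\right) = -4973 - \left(\left(-1\right) 1147 - - \frac{2242}{3}\right) = -4973 - \left(-1147 + \frac{2242}{3}\right) = -4973 - - \frac{1199}{3} = -4973 + \frac{1199}{3} = - \frac{13720}{3}$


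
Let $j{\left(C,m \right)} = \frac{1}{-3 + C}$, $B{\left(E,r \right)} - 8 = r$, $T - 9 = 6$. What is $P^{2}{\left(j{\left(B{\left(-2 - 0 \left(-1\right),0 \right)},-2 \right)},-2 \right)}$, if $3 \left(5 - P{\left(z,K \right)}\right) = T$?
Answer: $0$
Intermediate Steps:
$T = 15$ ($T = 9 + 6 = 15$)
$B{\left(E,r \right)} = 8 + r$
$P{\left(z,K \right)} = 0$ ($P{\left(z,K \right)} = 5 - 5 = 0$)
$P^{2}{\left(j{\left(B{\left(-2 - 0 \left(-1\right),0 \right)},-2 \right)},-2 \right)} = 0^{2} = 0$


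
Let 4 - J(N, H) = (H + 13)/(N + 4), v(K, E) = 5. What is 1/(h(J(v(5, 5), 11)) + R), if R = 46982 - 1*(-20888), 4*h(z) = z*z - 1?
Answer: 36/2443327 ≈ 1.4734e-5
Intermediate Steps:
J(N, H) = 4 - (13 + H)/(4 + N) (J(N, H) = 4 - (H + 13)/(N + 4) = 4 - (13 + H)/(4 + N))
h(z) = -¼ + z²/4 (h(z) = (z*z - 1)/4 = (z² - 1)/4 = (-1 + z²)/4 = -¼ + z²/4)
R = 67870 (R = 46982 + 20888 = 67870)
1/(h(J(v(5, 5), 11)) + R) = 1/((-¼ + ((3 - 1*11 + 4*5)/(4 + 5))²/4) + 67870) = 1/((-¼ + ((3 - 11 + 20)/9)²/4) + 67870) = 1/((-¼ + ((⅑)*12)²/4) + 67870) = 1/((-¼ + (4/3)²/4) + 67870) = 1/((-¼ + (¼)*(16/9)) + 67870) = 1/((-¼ + 4/9) + 67870) = 1/(7/36 + 67870) = 1/(2443327/36) = 36/2443327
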